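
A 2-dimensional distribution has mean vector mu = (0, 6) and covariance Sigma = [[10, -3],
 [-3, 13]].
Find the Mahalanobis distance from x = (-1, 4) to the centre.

Step 1 — centre the observation: (x - mu) = (-1, -2).

Step 2 — invert Sigma. det(Sigma) = 10·13 - (-3)² = 121.
  Sigma^{-1} = (1/det) · [[d, -b], [-b, a]] = [[0.1074, 0.0248],
 [0.0248, 0.0826]].

Step 3 — form the quadratic (x - mu)^T · Sigma^{-1} · (x - mu):
  Sigma^{-1} · (x - mu) = (-0.157, -0.1901).
  (x - mu)^T · [Sigma^{-1} · (x - mu)] = (-1)·(-0.157) + (-2)·(-0.1901) = 0.5372.

Step 4 — take square root: d = √(0.5372) ≈ 0.7329.

d(x, mu) = √(0.5372) ≈ 0.7329


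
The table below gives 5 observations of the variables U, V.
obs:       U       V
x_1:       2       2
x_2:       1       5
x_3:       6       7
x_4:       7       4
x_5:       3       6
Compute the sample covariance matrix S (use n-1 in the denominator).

Step 1 — column means:
  mean(U) = (2 + 1 + 6 + 7 + 3) / 5 = 19/5 = 3.8
  mean(V) = (2 + 5 + 7 + 4 + 6) / 5 = 24/5 = 4.8

Step 2 — sample covariance S[i,j] = (1/(n-1)) · Σ_k (x_{k,i} - mean_i) · (x_{k,j} - mean_j), with n-1 = 4.
  S[U,U] = ((-1.8)·(-1.8) + (-2.8)·(-2.8) + (2.2)·(2.2) + (3.2)·(3.2) + (-0.8)·(-0.8)) / 4 = 26.8/4 = 6.7
  S[U,V] = ((-1.8)·(-2.8) + (-2.8)·(0.2) + (2.2)·(2.2) + (3.2)·(-0.8) + (-0.8)·(1.2)) / 4 = 5.8/4 = 1.45
  S[V,V] = ((-2.8)·(-2.8) + (0.2)·(0.2) + (2.2)·(2.2) + (-0.8)·(-0.8) + (1.2)·(1.2)) / 4 = 14.8/4 = 3.7

S is symmetric (S[j,i] = S[i,j]). Assembling:

S = [[6.7, 1.45],
 [1.45, 3.7]]


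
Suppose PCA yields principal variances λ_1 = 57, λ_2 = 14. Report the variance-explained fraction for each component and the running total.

Step 1 — total variance = trace(Sigma) = Σ λ_i = 57 + 14 = 71.

Step 2 — fraction explained by component i = λ_i / Σ λ:
  PC1: 57/71 = 0.8028
  PC2: 14/71 = 0.1972

Step 3 — cumulative fraction after k components = (λ_1 + ... + λ_k) / Σ λ:
  k = 1: 57/71 = 0.8028
  k = 2: (57 + 14)/71 = 71/71 = 1

Summary (fraction, with percent):

explained: PC1 0.8028 (80.28%), PC2 0.1972 (19.72%);  cumulative: 0.8028, 1


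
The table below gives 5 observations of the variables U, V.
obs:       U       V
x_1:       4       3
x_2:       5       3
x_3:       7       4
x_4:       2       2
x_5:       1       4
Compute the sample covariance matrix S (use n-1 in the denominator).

Step 1 — column means:
  mean(U) = (4 + 5 + 7 + 2 + 1) / 5 = 19/5 = 3.8
  mean(V) = (3 + 3 + 4 + 2 + 4) / 5 = 16/5 = 3.2

Step 2 — sample covariance S[i,j] = (1/(n-1)) · Σ_k (x_{k,i} - mean_i) · (x_{k,j} - mean_j), with n-1 = 4.
  S[U,U] = ((0.2)·(0.2) + (1.2)·(1.2) + (3.2)·(3.2) + (-1.8)·(-1.8) + (-2.8)·(-2.8)) / 4 = 22.8/4 = 5.7
  S[U,V] = ((0.2)·(-0.2) + (1.2)·(-0.2) + (3.2)·(0.8) + (-1.8)·(-1.2) + (-2.8)·(0.8)) / 4 = 2.2/4 = 0.55
  S[V,V] = ((-0.2)·(-0.2) + (-0.2)·(-0.2) + (0.8)·(0.8) + (-1.2)·(-1.2) + (0.8)·(0.8)) / 4 = 2.8/4 = 0.7

S is symmetric (S[j,i] = S[i,j]). Assembling:

S = [[5.7, 0.55],
 [0.55, 0.7]]


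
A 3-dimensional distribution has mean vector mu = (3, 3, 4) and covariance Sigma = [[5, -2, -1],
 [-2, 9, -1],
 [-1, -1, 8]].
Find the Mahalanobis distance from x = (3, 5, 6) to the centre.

Step 1 — centre the observation: (x - mu) = (0, 2, 2).

Step 2 — invert Sigma (cofactor / det for 3×3, or solve directly):
  Sigma^{-1} = [[0.229, 0.0548, 0.0355],
 [0.0548, 0.1258, 0.0226],
 [0.0355, 0.0226, 0.1323]].

Step 3 — form the quadratic (x - mu)^T · Sigma^{-1} · (x - mu):
  Sigma^{-1} · (x - mu) = (0.1806, 0.2968, 0.3097).
  (x - mu)^T · [Sigma^{-1} · (x - mu)] = (0)·(0.1806) + (2)·(0.2968) + (2)·(0.3097) = 1.2129.

Step 4 — take square root: d = √(1.2129) ≈ 1.1013.

d(x, mu) = √(1.2129) ≈ 1.1013


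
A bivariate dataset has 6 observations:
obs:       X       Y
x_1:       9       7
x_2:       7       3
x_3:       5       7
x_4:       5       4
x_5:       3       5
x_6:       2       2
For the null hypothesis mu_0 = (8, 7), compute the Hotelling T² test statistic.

Step 1 — sample mean vector:
  mean(X) = (9 + 7 + 5 + 5 + 3 + 2) / 6 = 31/6 = 5.1667
  mean(Y) = (7 + 3 + 7 + 4 + 5 + 2) / 6 = 28/6 = 4.6667
  x̄ = (5.1667, 4.6667),  deviation x̄ - mu_0 = (5.1667, 4.6667) - (8, 7) = (-2.8333, -2.3333).

Step 2 — sample covariance matrix, S[i,j] = (1/(n-1)) · Σ_k (x_{k,i} - mean_i) · (x_{k,j} - mean_j), divisor n-1 = 5:
  S[X,X] = ((3.8333)·(3.8333) + (1.8333)·(1.8333) + (-0.1667)·(-0.1667) + (-0.1667)·(-0.1667) + (-2.1667)·(-2.1667) + (-3.1667)·(-3.1667)) / 5 = 32.8333/5 = 6.5667
  S[X,Y] = ((3.8333)·(2.3333) + (1.8333)·(-1.6667) + (-0.1667)·(2.3333) + (-0.1667)·(-0.6667) + (-2.1667)·(0.3333) + (-3.1667)·(-2.6667)) / 5 = 13.3333/5 = 2.6667
  S[Y,Y] = ((2.3333)·(2.3333) + (-1.6667)·(-1.6667) + (2.3333)·(2.3333) + (-0.6667)·(-0.6667) + (0.3333)·(0.3333) + (-2.6667)·(-2.6667)) / 5 = 21.3333/5 = 4.2667
  S = [[6.5667, 2.6667],
 [2.6667, 4.2667]].

Step 3 — invert S. det(S) = 6.5667·4.2667 - (2.6667)² = 20.9067.
  S^{-1} = (1/det) · [[d, -b], [-b, a]] = [[0.2041, -0.1276],
 [-0.1276, 0.3141]].

Step 4 — quadratic form (x̄ - mu_0)^T · S^{-1} · (x̄ - mu_0):
  S^{-1} · (x̄ - mu_0) = (-0.2806, -0.3715),
  (x̄ - mu_0)^T · [...] = (-2.8333)·(-0.2806) + (-2.3333)·(-0.3715) = 1.6619.

Step 5 — scale by n: T² = 6 · 1.6619 = 9.9713.

T² ≈ 9.9713


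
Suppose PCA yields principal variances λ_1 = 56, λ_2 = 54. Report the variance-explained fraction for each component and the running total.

Step 1 — total variance = trace(Sigma) = Σ λ_i = 56 + 54 = 110.

Step 2 — fraction explained by component i = λ_i / Σ λ:
  PC1: 56/110 = 0.5091
  PC2: 54/110 = 0.4909

Step 3 — cumulative fraction after k components = (λ_1 + ... + λ_k) / Σ λ:
  k = 1: 56/110 = 0.5091
  k = 2: (56 + 54)/110 = 110/110 = 1

Summary (fraction, with percent):

explained: PC1 0.5091 (50.91%), PC2 0.4909 (49.09%);  cumulative: 0.5091, 1


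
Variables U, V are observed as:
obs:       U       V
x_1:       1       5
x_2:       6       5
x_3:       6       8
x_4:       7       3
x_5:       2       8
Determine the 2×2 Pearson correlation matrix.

Step 1 — column means:
  mean(U) = (1 + 6 + 6 + 7 + 2) / 5 = 22/5 = 4.4
  mean(V) = (5 + 5 + 8 + 3 + 8) / 5 = 29/5 = 5.8

Step 2 — sample variances and covariances s[i,j] = (1/(n-1)) · Σ_k (x_{k,i} - mean_i) · (x_{k,j} - mean_j), with n-1 = 4:
  s[U,U] = ((-3.4)·(-3.4) + (1.6)·(1.6) + (1.6)·(1.6) + (2.6)·(2.6) + (-2.4)·(-2.4)) / 4 = 29.2/4 = 7.3
  s[U,V] = ((-3.4)·(-0.8) + (1.6)·(-0.8) + (1.6)·(2.2) + (2.6)·(-2.8) + (-2.4)·(2.2)) / 4 = -7.6/4 = -1.9
  s[V,V] = ((-0.8)·(-0.8) + (-0.8)·(-0.8) + (2.2)·(2.2) + (-2.8)·(-2.8) + (2.2)·(2.2)) / 4 = 18.8/4 = 4.7
  Sample standard deviations s_i = √(s[i,i]):
  s(U) = √(7.3) = 2.7019
  s(V) = √(4.7) = 2.1679

Step 3 — r_{ij} = s_{ij} / (s_i · s_j):
  r[U,U] = 1 (diagonal).
  r[U,V] = -1.9 / (2.7019 · 2.1679) = -1.9 / 5.8575 = -0.3244
  r[V,V] = 1 (diagonal).

R is symmetric with unit diagonal. Assembling:

R = [[1, -0.3244],
 [-0.3244, 1]]


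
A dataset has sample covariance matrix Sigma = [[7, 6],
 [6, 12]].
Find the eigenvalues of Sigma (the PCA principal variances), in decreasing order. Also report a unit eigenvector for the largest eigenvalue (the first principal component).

Step 1 — characteristic polynomial of 2×2 Sigma:
  det(Sigma - λI) = λ² - trace · λ + det = 0.
  trace = 7 + 12 = 19, det = 7·12 - (6)² = 48.
Step 2 — discriminant:
  Δ = trace² - 4·det = 361 - 192 = 169.
Step 3 — eigenvalues:
  λ = (trace ± √Δ)/2 = (19 ± 13)/2,
  λ_1 = 16,  λ_2 = 3.

Step 4 — unit eigenvector for λ_1: solve (Sigma - λ_1 I)v = 0. First row:
  (7 - 16)·v_x + (6)·v_y = 0, i.e. (-9)·v_x + (6)·v_y = 0,
  so v ∝ (b, λ_1 - a) = (6, 9) = u.
  ||u|| = √((6)² + (9)²) = √(117) ≈ 10.8167,
  v_1 = u/||u|| ≈ (0.5547, 0.8321) (||v_1|| = 1).

λ_1 = 16,  λ_2 = 3;  v_1 ≈ (0.5547, 0.8321)


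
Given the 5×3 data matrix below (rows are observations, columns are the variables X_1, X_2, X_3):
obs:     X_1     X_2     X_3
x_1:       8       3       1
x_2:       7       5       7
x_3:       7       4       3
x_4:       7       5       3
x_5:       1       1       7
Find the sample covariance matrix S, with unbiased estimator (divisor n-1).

Step 1 — column means:
  mean(X_1) = (8 + 7 + 7 + 7 + 1) / 5 = 30/5 = 6
  mean(X_2) = (3 + 5 + 4 + 5 + 1) / 5 = 18/5 = 3.6
  mean(X_3) = (1 + 7 + 3 + 3 + 7) / 5 = 21/5 = 4.2

Step 2 — sample covariance S[i,j] = (1/(n-1)) · Σ_k (x_{k,i} - mean_i) · (x_{k,j} - mean_j), with n-1 = 4.
  S[X_1,X_1] = ((2)·(2) + (1)·(1) + (1)·(1) + (1)·(1) + (-5)·(-5)) / 4 = 32/4 = 8
  S[X_1,X_2] = ((2)·(-0.6) + (1)·(1.4) + (1)·(0.4) + (1)·(1.4) + (-5)·(-2.6)) / 4 = 15/4 = 3.75
  S[X_1,X_3] = ((2)·(-3.2) + (1)·(2.8) + (1)·(-1.2) + (1)·(-1.2) + (-5)·(2.8)) / 4 = -20/4 = -5
  S[X_2,X_2] = ((-0.6)·(-0.6) + (1.4)·(1.4) + (0.4)·(0.4) + (1.4)·(1.4) + (-2.6)·(-2.6)) / 4 = 11.2/4 = 2.8
  S[X_2,X_3] = ((-0.6)·(-3.2) + (1.4)·(2.8) + (0.4)·(-1.2) + (1.4)·(-1.2) + (-2.6)·(2.8)) / 4 = -3.6/4 = -0.9
  S[X_3,X_3] = ((-3.2)·(-3.2) + (2.8)·(2.8) + (-1.2)·(-1.2) + (-1.2)·(-1.2) + (2.8)·(2.8)) / 4 = 28.8/4 = 7.2

S is symmetric (S[j,i] = S[i,j]). Assembling:

S = [[8, 3.75, -5],
 [3.75, 2.8, -0.9],
 [-5, -0.9, 7.2]]


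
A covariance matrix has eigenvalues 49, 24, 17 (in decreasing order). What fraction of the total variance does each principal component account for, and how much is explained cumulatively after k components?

Step 1 — total variance = trace(Sigma) = Σ λ_i = 49 + 24 + 17 = 90.

Step 2 — fraction explained by component i = λ_i / Σ λ:
  PC1: 49/90 = 0.5444
  PC2: 24/90 = 0.2667
  PC3: 17/90 = 0.1889

Step 3 — cumulative fraction after k components = (λ_1 + ... + λ_k) / Σ λ:
  k = 1: 49/90 = 0.5444
  k = 2: (49 + 24)/90 = 73/90 = 0.8111
  k = 3: (49 + 24 + 17)/90 = 90/90 = 1

Summary (fraction, with percent):

explained: PC1 0.5444 (54.44%), PC2 0.2667 (26.67%), PC3 0.1889 (18.89%);  cumulative: 0.5444, 0.8111, 1


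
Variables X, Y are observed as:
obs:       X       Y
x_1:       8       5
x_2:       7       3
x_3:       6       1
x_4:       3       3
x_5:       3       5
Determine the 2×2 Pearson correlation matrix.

Step 1 — column means:
  mean(X) = (8 + 7 + 6 + 3 + 3) / 5 = 27/5 = 5.4
  mean(Y) = (5 + 3 + 1 + 3 + 5) / 5 = 17/5 = 3.4

Step 2 — sample variances and covariances s[i,j] = (1/(n-1)) · Σ_k (x_{k,i} - mean_i) · (x_{k,j} - mean_j), with n-1 = 4:
  s[X,X] = ((2.6)·(2.6) + (1.6)·(1.6) + (0.6)·(0.6) + (-2.4)·(-2.4) + (-2.4)·(-2.4)) / 4 = 21.2/4 = 5.3
  s[X,Y] = ((2.6)·(1.6) + (1.6)·(-0.4) + (0.6)·(-2.4) + (-2.4)·(-0.4) + (-2.4)·(1.6)) / 4 = -0.8/4 = -0.2
  s[Y,Y] = ((1.6)·(1.6) + (-0.4)·(-0.4) + (-2.4)·(-2.4) + (-0.4)·(-0.4) + (1.6)·(1.6)) / 4 = 11.2/4 = 2.8
  Sample standard deviations s_i = √(s[i,i]):
  s(X) = √(5.3) = 2.3022
  s(Y) = √(2.8) = 1.6733

Step 3 — r_{ij} = s_{ij} / (s_i · s_j):
  r[X,X] = 1 (diagonal).
  r[X,Y] = -0.2 / (2.3022 · 1.6733) = -0.2 / 3.8523 = -0.0519
  r[Y,Y] = 1 (diagonal).

R is symmetric with unit diagonal. Assembling:

R = [[1, -0.0519],
 [-0.0519, 1]]


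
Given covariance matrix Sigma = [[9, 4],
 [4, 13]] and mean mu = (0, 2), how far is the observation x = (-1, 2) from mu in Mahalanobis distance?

Step 1 — centre the observation: (x - mu) = (-1, 0).

Step 2 — invert Sigma. det(Sigma) = 9·13 - (4)² = 101.
  Sigma^{-1} = (1/det) · [[d, -b], [-b, a]] = [[0.1287, -0.0396],
 [-0.0396, 0.0891]].

Step 3 — form the quadratic (x - mu)^T · Sigma^{-1} · (x - mu):
  Sigma^{-1} · (x - mu) = (-0.1287, 0.0396).
  (x - mu)^T · [Sigma^{-1} · (x - mu)] = (-1)·(-0.1287) + (0)·(0.0396) = 0.1287.

Step 4 — take square root: d = √(0.1287) ≈ 0.3588.

d(x, mu) = √(0.1287) ≈ 0.3588


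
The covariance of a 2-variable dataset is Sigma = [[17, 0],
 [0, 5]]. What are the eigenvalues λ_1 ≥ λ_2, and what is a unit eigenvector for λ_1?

Step 1 — characteristic polynomial of 2×2 Sigma:
  det(Sigma - λI) = λ² - trace · λ + det = 0.
  trace = 17 + 5 = 22, det = 17·5 - (0)² = 85.
Step 2 — discriminant:
  Δ = trace² - 4·det = 484 - 340 = 144.
Step 3 — eigenvalues:
  λ = (trace ± √Δ)/2 = (22 ± 12)/2,
  λ_1 = 17,  λ_2 = 5.

Step 4 — unit eigenvector for λ_1: Sigma is diagonal, so its eigenvectors are the coordinate axes. λ_1 = 17 is the diagonal entry on the first coordinate axis, hence
  v_1 = (1, 0) (||v_1|| = 1).

λ_1 = 17,  λ_2 = 5;  v_1 ≈ (1, 0)


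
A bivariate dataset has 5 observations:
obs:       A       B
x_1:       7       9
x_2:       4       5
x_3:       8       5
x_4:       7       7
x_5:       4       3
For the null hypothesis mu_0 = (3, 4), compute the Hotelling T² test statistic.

Step 1 — sample mean vector:
  mean(A) = (7 + 4 + 8 + 7 + 4) / 5 = 30/5 = 6
  mean(B) = (9 + 5 + 5 + 7 + 3) / 5 = 29/5 = 5.8
  x̄ = (6, 5.8),  deviation x̄ - mu_0 = (6, 5.8) - (3, 4) = (3, 1.8).

Step 2 — sample covariance matrix, S[i,j] = (1/(n-1)) · Σ_k (x_{k,i} - mean_i) · (x_{k,j} - mean_j), divisor n-1 = 4:
  S[A,A] = ((1)·(1) + (-2)·(-2) + (2)·(2) + (1)·(1) + (-2)·(-2)) / 4 = 14/4 = 3.5
  S[A,B] = ((1)·(3.2) + (-2)·(-0.8) + (2)·(-0.8) + (1)·(1.2) + (-2)·(-2.8)) / 4 = 10/4 = 2.5
  S[B,B] = ((3.2)·(3.2) + (-0.8)·(-0.8) + (-0.8)·(-0.8) + (1.2)·(1.2) + (-2.8)·(-2.8)) / 4 = 20.8/4 = 5.2
  S = [[3.5, 2.5],
 [2.5, 5.2]].

Step 3 — invert S. det(S) = 3.5·5.2 - (2.5)² = 11.95.
  S^{-1} = (1/det) · [[d, -b], [-b, a]] = [[0.4351, -0.2092],
 [-0.2092, 0.2929]].

Step 4 — quadratic form (x̄ - mu_0)^T · S^{-1} · (x̄ - mu_0):
  S^{-1} · (x̄ - mu_0) = (0.9289, -0.1004),
  (x̄ - mu_0)^T · [...] = (3)·(0.9289) + (1.8)·(-0.1004) = 2.6059.

Step 5 — scale by n: T² = 5 · 2.6059 = 13.0293.

T² ≈ 13.0293


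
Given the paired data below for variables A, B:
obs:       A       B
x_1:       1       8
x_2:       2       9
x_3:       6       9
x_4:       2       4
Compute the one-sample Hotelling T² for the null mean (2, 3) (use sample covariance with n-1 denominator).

Step 1 — sample mean vector:
  mean(A) = (1 + 2 + 6 + 2) / 4 = 11/4 = 2.75
  mean(B) = (8 + 9 + 9 + 4) / 4 = 30/4 = 7.5
  x̄ = (2.75, 7.5),  deviation x̄ - mu_0 = (2.75, 7.5) - (2, 3) = (0.75, 4.5).

Step 2 — sample covariance matrix, S[i,j] = (1/(n-1)) · Σ_k (x_{k,i} - mean_i) · (x_{k,j} - mean_j), divisor n-1 = 3:
  S[A,A] = ((-1.75)·(-1.75) + (-0.75)·(-0.75) + (3.25)·(3.25) + (-0.75)·(-0.75)) / 3 = 14.75/3 = 4.9167
  S[A,B] = ((-1.75)·(0.5) + (-0.75)·(1.5) + (3.25)·(1.5) + (-0.75)·(-3.5)) / 3 = 5.5/3 = 1.8333
  S[B,B] = ((0.5)·(0.5) + (1.5)·(1.5) + (1.5)·(1.5) + (-3.5)·(-3.5)) / 3 = 17/3 = 5.6667
  S = [[4.9167, 1.8333],
 [1.8333, 5.6667]].

Step 3 — invert S. det(S) = 4.9167·5.6667 - (1.8333)² = 24.5.
  S^{-1} = (1/det) · [[d, -b], [-b, a]] = [[0.2313, -0.0748],
 [-0.0748, 0.2007]].

Step 4 — quadratic form (x̄ - mu_0)^T · S^{-1} · (x̄ - mu_0):
  S^{-1} · (x̄ - mu_0) = (-0.1633, 0.8469),
  (x̄ - mu_0)^T · [...] = (0.75)·(-0.1633) + (4.5)·(0.8469) = 3.6888.

Step 5 — scale by n: T² = 4 · 3.6888 = 14.7551.

T² ≈ 14.7551


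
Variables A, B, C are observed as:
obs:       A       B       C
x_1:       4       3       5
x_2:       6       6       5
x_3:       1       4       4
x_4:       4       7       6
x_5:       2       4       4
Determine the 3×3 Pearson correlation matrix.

Step 1 — column means:
  mean(A) = (4 + 6 + 1 + 4 + 2) / 5 = 17/5 = 3.4
  mean(B) = (3 + 6 + 4 + 7 + 4) / 5 = 24/5 = 4.8
  mean(C) = (5 + 5 + 4 + 6 + 4) / 5 = 24/5 = 4.8

Step 2 — sample variances and covariances s[i,j] = (1/(n-1)) · Σ_k (x_{k,i} - mean_i) · (x_{k,j} - mean_j), with n-1 = 4:
  s[A,A] = ((0.6)·(0.6) + (2.6)·(2.6) + (-2.4)·(-2.4) + (0.6)·(0.6) + (-1.4)·(-1.4)) / 4 = 15.2/4 = 3.8
  s[A,B] = ((0.6)·(-1.8) + (2.6)·(1.2) + (-2.4)·(-0.8) + (0.6)·(2.2) + (-1.4)·(-0.8)) / 4 = 6.4/4 = 1.6
  s[A,C] = ((0.6)·(0.2) + (2.6)·(0.2) + (-2.4)·(-0.8) + (0.6)·(1.2) + (-1.4)·(-0.8)) / 4 = 4.4/4 = 1.1
  s[B,B] = ((-1.8)·(-1.8) + (1.2)·(1.2) + (-0.8)·(-0.8) + (2.2)·(2.2) + (-0.8)·(-0.8)) / 4 = 10.8/4 = 2.7
  s[B,C] = ((-1.8)·(0.2) + (1.2)·(0.2) + (-0.8)·(-0.8) + (2.2)·(1.2) + (-0.8)·(-0.8)) / 4 = 3.8/4 = 0.95
  s[C,C] = ((0.2)·(0.2) + (0.2)·(0.2) + (-0.8)·(-0.8) + (1.2)·(1.2) + (-0.8)·(-0.8)) / 4 = 2.8/4 = 0.7
  Sample standard deviations s_i = √(s[i,i]):
  s(A) = √(3.8) = 1.9494
  s(B) = √(2.7) = 1.6432
  s(C) = √(0.7) = 0.8367

Step 3 — r_{ij} = s_{ij} / (s_i · s_j):
  r[A,A] = 1 (diagonal).
  r[A,B] = 1.6 / (1.9494 · 1.6432) = 1.6 / 3.2031 = 0.4995
  r[A,C] = 1.1 / (1.9494 · 0.8367) = 1.1 / 1.631 = 0.6745
  r[B,B] = 1 (diagonal).
  r[B,C] = 0.95 / (1.6432 · 0.8367) = 0.95 / 1.3748 = 0.691
  r[C,C] = 1 (diagonal).

R is symmetric with unit diagonal. Assembling:

R = [[1, 0.4995, 0.6745],
 [0.4995, 1, 0.691],
 [0.6745, 0.691, 1]]


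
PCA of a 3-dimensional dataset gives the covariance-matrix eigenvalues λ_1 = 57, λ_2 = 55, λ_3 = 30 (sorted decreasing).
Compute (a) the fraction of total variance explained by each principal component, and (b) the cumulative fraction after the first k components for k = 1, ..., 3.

Step 1 — total variance = trace(Sigma) = Σ λ_i = 57 + 55 + 30 = 142.

Step 2 — fraction explained by component i = λ_i / Σ λ:
  PC1: 57/142 = 0.4014
  PC2: 55/142 = 0.3873
  PC3: 30/142 = 0.2113

Step 3 — cumulative fraction after k components = (λ_1 + ... + λ_k) / Σ λ:
  k = 1: 57/142 = 0.4014
  k = 2: (57 + 55)/142 = 112/142 = 0.7887
  k = 3: (57 + 55 + 30)/142 = 142/142 = 1

Summary (fraction, with percent):

explained: PC1 0.4014 (40.14%), PC2 0.3873 (38.73%), PC3 0.2113 (21.13%);  cumulative: 0.4014, 0.7887, 1


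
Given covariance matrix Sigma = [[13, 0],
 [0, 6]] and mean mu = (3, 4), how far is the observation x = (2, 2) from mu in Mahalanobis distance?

Step 1 — centre the observation: (x - mu) = (-1, -2).

Step 2 — invert Sigma. det(Sigma) = 13·6 - (0)² = 78.
  Sigma^{-1} = (1/det) · [[d, -b], [-b, a]] = [[0.0769, 0],
 [0, 0.1667]].

Step 3 — form the quadratic (x - mu)^T · Sigma^{-1} · (x - mu):
  Sigma^{-1} · (x - mu) = (-0.0769, -0.3333).
  (x - mu)^T · [Sigma^{-1} · (x - mu)] = (-1)·(-0.0769) + (-2)·(-0.3333) = 0.7436.

Step 4 — take square root: d = √(0.7436) ≈ 0.8623.

d(x, mu) = √(0.7436) ≈ 0.8623


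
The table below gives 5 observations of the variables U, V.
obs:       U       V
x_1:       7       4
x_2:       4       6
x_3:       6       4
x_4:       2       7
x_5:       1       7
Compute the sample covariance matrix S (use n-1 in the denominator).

Step 1 — column means:
  mean(U) = (7 + 4 + 6 + 2 + 1) / 5 = 20/5 = 4
  mean(V) = (4 + 6 + 4 + 7 + 7) / 5 = 28/5 = 5.6

Step 2 — sample covariance S[i,j] = (1/(n-1)) · Σ_k (x_{k,i} - mean_i) · (x_{k,j} - mean_j), with n-1 = 4.
  S[U,U] = ((3)·(3) + (0)·(0) + (2)·(2) + (-2)·(-2) + (-3)·(-3)) / 4 = 26/4 = 6.5
  S[U,V] = ((3)·(-1.6) + (0)·(0.4) + (2)·(-1.6) + (-2)·(1.4) + (-3)·(1.4)) / 4 = -15/4 = -3.75
  S[V,V] = ((-1.6)·(-1.6) + (0.4)·(0.4) + (-1.6)·(-1.6) + (1.4)·(1.4) + (1.4)·(1.4)) / 4 = 9.2/4 = 2.3

S is symmetric (S[j,i] = S[i,j]). Assembling:

S = [[6.5, -3.75],
 [-3.75, 2.3]]


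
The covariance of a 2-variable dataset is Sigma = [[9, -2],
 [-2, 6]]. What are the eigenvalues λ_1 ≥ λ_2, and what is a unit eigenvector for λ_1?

Step 1 — characteristic polynomial of 2×2 Sigma:
  det(Sigma - λI) = λ² - trace · λ + det = 0.
  trace = 9 + 6 = 15, det = 9·6 - (-2)² = 50.
Step 2 — discriminant:
  Δ = trace² - 4·det = 225 - 200 = 25.
Step 3 — eigenvalues:
  λ = (trace ± √Δ)/2 = (15 ± 5)/2,
  λ_1 = 10,  λ_2 = 5.

Step 4 — unit eigenvector for λ_1: solve (Sigma - λ_1 I)v = 0. First row:
  (9 - 10)·v_x + (-2)·v_y = 0, i.e. (-1)·v_x + (-2)·v_y = 0,
  so v ∝ (b, λ_1 - a) = (-2, 1); multiply by -1 so the first entry is positive: u = (2, -1).
  ||u|| = √((2)² + (-1)²) = √(5) ≈ 2.2361,
  v_1 = u/||u|| ≈ (0.8944, -0.4472) (||v_1|| = 1).

λ_1 = 10,  λ_2 = 5;  v_1 ≈ (0.8944, -0.4472)


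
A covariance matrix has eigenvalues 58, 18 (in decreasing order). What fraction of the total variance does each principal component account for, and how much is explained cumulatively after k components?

Step 1 — total variance = trace(Sigma) = Σ λ_i = 58 + 18 = 76.

Step 2 — fraction explained by component i = λ_i / Σ λ:
  PC1: 58/76 = 0.7632
  PC2: 18/76 = 0.2368

Step 3 — cumulative fraction after k components = (λ_1 + ... + λ_k) / Σ λ:
  k = 1: 58/76 = 0.7632
  k = 2: (58 + 18)/76 = 76/76 = 1

Summary (fraction, with percent):

explained: PC1 0.7632 (76.32%), PC2 0.2368 (23.68%);  cumulative: 0.7632, 1


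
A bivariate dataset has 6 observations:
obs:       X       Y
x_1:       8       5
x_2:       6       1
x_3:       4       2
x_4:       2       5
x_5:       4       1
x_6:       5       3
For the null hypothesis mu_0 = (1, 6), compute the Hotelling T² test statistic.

Step 1 — sample mean vector:
  mean(X) = (8 + 6 + 4 + 2 + 4 + 5) / 6 = 29/6 = 4.8333
  mean(Y) = (5 + 1 + 2 + 5 + 1 + 3) / 6 = 17/6 = 2.8333
  x̄ = (4.8333, 2.8333),  deviation x̄ - mu_0 = (4.8333, 2.8333) - (1, 6) = (3.8333, -3.1667).

Step 2 — sample covariance matrix, S[i,j] = (1/(n-1)) · Σ_k (x_{k,i} - mean_i) · (x_{k,j} - mean_j), divisor n-1 = 5:
  S[X,X] = ((3.1667)·(3.1667) + (1.1667)·(1.1667) + (-0.8333)·(-0.8333) + (-2.8333)·(-2.8333) + (-0.8333)·(-0.8333) + (0.1667)·(0.1667)) / 5 = 20.8333/5 = 4.1667
  S[X,Y] = ((3.1667)·(2.1667) + (1.1667)·(-1.8333) + (-0.8333)·(-0.8333) + (-2.8333)·(2.1667) + (-0.8333)·(-1.8333) + (0.1667)·(0.1667)) / 5 = 0.8333/5 = 0.1667
  S[Y,Y] = ((2.1667)·(2.1667) + (-1.8333)·(-1.8333) + (-0.8333)·(-0.8333) + (2.1667)·(2.1667) + (-1.8333)·(-1.8333) + (0.1667)·(0.1667)) / 5 = 16.8333/5 = 3.3667
  S = [[4.1667, 0.1667],
 [0.1667, 3.3667]].

Step 3 — invert S. det(S) = 4.1667·3.3667 - (0.1667)² = 14.
  S^{-1} = (1/det) · [[d, -b], [-b, a]] = [[0.2405, -0.0119],
 [-0.0119, 0.2976]].

Step 4 — quadratic form (x̄ - mu_0)^T · S^{-1} · (x̄ - mu_0):
  S^{-1} · (x̄ - mu_0) = (0.9595, -0.9881),
  (x̄ - mu_0)^T · [...] = (3.8333)·(0.9595) + (-3.1667)·(-0.9881) = 6.8071.

Step 5 — scale by n: T² = 6 · 6.8071 = 40.8429.

T² ≈ 40.8429


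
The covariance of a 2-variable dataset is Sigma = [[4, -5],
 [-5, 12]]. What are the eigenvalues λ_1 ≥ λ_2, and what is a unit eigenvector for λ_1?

Step 1 — characteristic polynomial of 2×2 Sigma:
  det(Sigma - λI) = λ² - trace · λ + det = 0.
  trace = 4 + 12 = 16, det = 4·12 - (-5)² = 23.
Step 2 — discriminant:
  Δ = trace² - 4·det = 256 - 92 = 164.
Step 3 — eigenvalues:
  λ = (trace ± √Δ)/2 = (16 ± 12.8062)/2,
  λ_1 = 14.4031,  λ_2 = 1.5969.

Step 4 — unit eigenvector for λ_1: solve (Sigma - λ_1 I)v = 0. First row:
  (4 - 14.4031)·v_x + (-5)·v_y = 0, i.e. (-10.4031)·v_x + (-5)·v_y = 0,
  so v ∝ (b, λ_1 - a) = (-5, 10.4031); multiply by -1 so the first entry is positive: u = (5, -10.4031).
  ||u|| = √((5)² + (-10.4031)²) = √(133.225) ≈ 11.5423,
  v_1 = u/||u|| ≈ (0.4332, -0.9013) (||v_1|| = 1).

λ_1 = 14.4031,  λ_2 = 1.5969;  v_1 ≈ (0.4332, -0.9013)


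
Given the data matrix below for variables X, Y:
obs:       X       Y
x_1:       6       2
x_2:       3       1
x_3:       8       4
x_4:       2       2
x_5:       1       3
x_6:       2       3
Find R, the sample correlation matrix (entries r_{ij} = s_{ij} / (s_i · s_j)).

Step 1 — column means:
  mean(X) = (6 + 3 + 8 + 2 + 1 + 2) / 6 = 22/6 = 3.6667
  mean(Y) = (2 + 1 + 4 + 2 + 3 + 3) / 6 = 15/6 = 2.5

Step 2 — sample variances and covariances s[i,j] = (1/(n-1)) · Σ_k (x_{k,i} - mean_i) · (x_{k,j} - mean_j), with n-1 = 5:
  s[X,X] = ((2.3333)·(2.3333) + (-0.6667)·(-0.6667) + (4.3333)·(4.3333) + (-1.6667)·(-1.6667) + (-2.6667)·(-2.6667) + (-1.6667)·(-1.6667)) / 5 = 37.3333/5 = 7.4667
  s[X,Y] = ((2.3333)·(-0.5) + (-0.6667)·(-1.5) + (4.3333)·(1.5) + (-1.6667)·(-0.5) + (-2.6667)·(0.5) + (-1.6667)·(0.5)) / 5 = 5/5 = 1
  s[Y,Y] = ((-0.5)·(-0.5) + (-1.5)·(-1.5) + (1.5)·(1.5) + (-0.5)·(-0.5) + (0.5)·(0.5) + (0.5)·(0.5)) / 5 = 5.5/5 = 1.1
  Sample standard deviations s_i = √(s[i,i]):
  s(X) = √(7.4667) = 2.7325
  s(Y) = √(1.1) = 1.0488

Step 3 — r_{ij} = s_{ij} / (s_i · s_j):
  r[X,X] = 1 (diagonal).
  r[X,Y] = 1 / (2.7325 · 1.0488) = 1 / 2.8659 = 0.3489
  r[Y,Y] = 1 (diagonal).

R is symmetric with unit diagonal. Assembling:

R = [[1, 0.3489],
 [0.3489, 1]]


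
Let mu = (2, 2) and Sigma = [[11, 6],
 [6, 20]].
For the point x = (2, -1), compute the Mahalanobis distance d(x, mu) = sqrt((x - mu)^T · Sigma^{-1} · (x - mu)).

Step 1 — centre the observation: (x - mu) = (0, -3).

Step 2 — invert Sigma. det(Sigma) = 11·20 - (6)² = 184.
  Sigma^{-1} = (1/det) · [[d, -b], [-b, a]] = [[0.1087, -0.0326],
 [-0.0326, 0.0598]].

Step 3 — form the quadratic (x - mu)^T · Sigma^{-1} · (x - mu):
  Sigma^{-1} · (x - mu) = (0.0978, -0.1793).
  (x - mu)^T · [Sigma^{-1} · (x - mu)] = (0)·(0.0978) + (-3)·(-0.1793) = 0.538.

Step 4 — take square root: d = √(0.538) ≈ 0.7335.

d(x, mu) = √(0.538) ≈ 0.7335


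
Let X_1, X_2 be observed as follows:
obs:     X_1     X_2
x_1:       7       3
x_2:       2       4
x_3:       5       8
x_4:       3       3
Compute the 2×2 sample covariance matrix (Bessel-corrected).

Step 1 — column means:
  mean(X_1) = (7 + 2 + 5 + 3) / 4 = 17/4 = 4.25
  mean(X_2) = (3 + 4 + 8 + 3) / 4 = 18/4 = 4.5

Step 2 — sample covariance S[i,j] = (1/(n-1)) · Σ_k (x_{k,i} - mean_i) · (x_{k,j} - mean_j), with n-1 = 3.
  S[X_1,X_1] = ((2.75)·(2.75) + (-2.25)·(-2.25) + (0.75)·(0.75) + (-1.25)·(-1.25)) / 3 = 14.75/3 = 4.9167
  S[X_1,X_2] = ((2.75)·(-1.5) + (-2.25)·(-0.5) + (0.75)·(3.5) + (-1.25)·(-1.5)) / 3 = 1.5/3 = 0.5
  S[X_2,X_2] = ((-1.5)·(-1.5) + (-0.5)·(-0.5) + (3.5)·(3.5) + (-1.5)·(-1.5)) / 3 = 17/3 = 5.6667

S is symmetric (S[j,i] = S[i,j]). Assembling:

S = [[4.9167, 0.5],
 [0.5, 5.6667]]


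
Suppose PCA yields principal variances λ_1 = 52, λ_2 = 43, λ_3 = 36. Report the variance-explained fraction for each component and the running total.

Step 1 — total variance = trace(Sigma) = Σ λ_i = 52 + 43 + 36 = 131.

Step 2 — fraction explained by component i = λ_i / Σ λ:
  PC1: 52/131 = 0.3969
  PC2: 43/131 = 0.3282
  PC3: 36/131 = 0.2748

Step 3 — cumulative fraction after k components = (λ_1 + ... + λ_k) / Σ λ:
  k = 1: 52/131 = 0.3969
  k = 2: (52 + 43)/131 = 95/131 = 0.7252
  k = 3: (52 + 43 + 36)/131 = 131/131 = 1

Summary (fraction, with percent):

explained: PC1 0.3969 (39.69%), PC2 0.3282 (32.82%), PC3 0.2748 (27.48%);  cumulative: 0.3969, 0.7252, 1


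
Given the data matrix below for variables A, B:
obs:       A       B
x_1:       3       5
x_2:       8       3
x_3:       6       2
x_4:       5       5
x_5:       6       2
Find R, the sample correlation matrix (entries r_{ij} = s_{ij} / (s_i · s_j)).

Step 1 — column means:
  mean(A) = (3 + 8 + 6 + 5 + 6) / 5 = 28/5 = 5.6
  mean(B) = (5 + 3 + 2 + 5 + 2) / 5 = 17/5 = 3.4

Step 2 — sample variances and covariances s[i,j] = (1/(n-1)) · Σ_k (x_{k,i} - mean_i) · (x_{k,j} - mean_j), with n-1 = 4:
  s[A,A] = ((-2.6)·(-2.6) + (2.4)·(2.4) + (0.4)·(0.4) + (-0.6)·(-0.6) + (0.4)·(0.4)) / 4 = 13.2/4 = 3.3
  s[A,B] = ((-2.6)·(1.6) + (2.4)·(-0.4) + (0.4)·(-1.4) + (-0.6)·(1.6) + (0.4)·(-1.4)) / 4 = -7.2/4 = -1.8
  s[B,B] = ((1.6)·(1.6) + (-0.4)·(-0.4) + (-1.4)·(-1.4) + (1.6)·(1.6) + (-1.4)·(-1.4)) / 4 = 9.2/4 = 2.3
  Sample standard deviations s_i = √(s[i,i]):
  s(A) = √(3.3) = 1.8166
  s(B) = √(2.3) = 1.5166

Step 3 — r_{ij} = s_{ij} / (s_i · s_j):
  r[A,A] = 1 (diagonal).
  r[A,B] = -1.8 / (1.8166 · 1.5166) = -1.8 / 2.755 = -0.6534
  r[B,B] = 1 (diagonal).

R is symmetric with unit diagonal. Assembling:

R = [[1, -0.6534],
 [-0.6534, 1]]


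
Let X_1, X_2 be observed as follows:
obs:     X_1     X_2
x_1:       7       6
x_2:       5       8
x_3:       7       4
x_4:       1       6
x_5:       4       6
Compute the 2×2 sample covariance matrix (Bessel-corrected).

Step 1 — column means:
  mean(X_1) = (7 + 5 + 7 + 1 + 4) / 5 = 24/5 = 4.8
  mean(X_2) = (6 + 8 + 4 + 6 + 6) / 5 = 30/5 = 6

Step 2 — sample covariance S[i,j] = (1/(n-1)) · Σ_k (x_{k,i} - mean_i) · (x_{k,j} - mean_j), with n-1 = 4.
  S[X_1,X_1] = ((2.2)·(2.2) + (0.2)·(0.2) + (2.2)·(2.2) + (-3.8)·(-3.8) + (-0.8)·(-0.8)) / 4 = 24.8/4 = 6.2
  S[X_1,X_2] = ((2.2)·(0) + (0.2)·(2) + (2.2)·(-2) + (-3.8)·(0) + (-0.8)·(0)) / 4 = -4/4 = -1
  S[X_2,X_2] = ((0)·(0) + (2)·(2) + (-2)·(-2) + (0)·(0) + (0)·(0)) / 4 = 8/4 = 2

S is symmetric (S[j,i] = S[i,j]). Assembling:

S = [[6.2, -1],
 [-1, 2]]


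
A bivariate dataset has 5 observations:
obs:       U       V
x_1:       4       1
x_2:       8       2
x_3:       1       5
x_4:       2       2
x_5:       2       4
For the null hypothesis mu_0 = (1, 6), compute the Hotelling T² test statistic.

Step 1 — sample mean vector:
  mean(U) = (4 + 8 + 1 + 2 + 2) / 5 = 17/5 = 3.4
  mean(V) = (1 + 2 + 5 + 2 + 4) / 5 = 14/5 = 2.8
  x̄ = (3.4, 2.8),  deviation x̄ - mu_0 = (3.4, 2.8) - (1, 6) = (2.4, -3.2).

Step 2 — sample covariance matrix, S[i,j] = (1/(n-1)) · Σ_k (x_{k,i} - mean_i) · (x_{k,j} - mean_j), divisor n-1 = 4:
  S[U,U] = ((0.6)·(0.6) + (4.6)·(4.6) + (-2.4)·(-2.4) + (-1.4)·(-1.4) + (-1.4)·(-1.4)) / 4 = 31.2/4 = 7.8
  S[U,V] = ((0.6)·(-1.8) + (4.6)·(-0.8) + (-2.4)·(2.2) + (-1.4)·(-0.8) + (-1.4)·(1.2)) / 4 = -10.6/4 = -2.65
  S[V,V] = ((-1.8)·(-1.8) + (-0.8)·(-0.8) + (2.2)·(2.2) + (-0.8)·(-0.8) + (1.2)·(1.2)) / 4 = 10.8/4 = 2.7
  S = [[7.8, -2.65],
 [-2.65, 2.7]].

Step 3 — invert S. det(S) = 7.8·2.7 - (-2.65)² = 14.0375.
  S^{-1} = (1/det) · [[d, -b], [-b, a]] = [[0.1923, 0.1888],
 [0.1888, 0.5557]].

Step 4 — quadratic form (x̄ - mu_0)^T · S^{-1} · (x̄ - mu_0):
  S^{-1} · (x̄ - mu_0) = (-0.1425, -1.325),
  (x̄ - mu_0)^T · [...] = (2.4)·(-0.1425) + (-3.2)·(-1.325) = 3.8981.

Step 5 — scale by n: T² = 5 · 3.8981 = 19.4907.

T² ≈ 19.4907


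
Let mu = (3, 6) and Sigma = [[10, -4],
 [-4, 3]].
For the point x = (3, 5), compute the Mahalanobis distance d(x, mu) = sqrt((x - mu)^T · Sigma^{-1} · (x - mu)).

Step 1 — centre the observation: (x - mu) = (0, -1).

Step 2 — invert Sigma. det(Sigma) = 10·3 - (-4)² = 14.
  Sigma^{-1} = (1/det) · [[d, -b], [-b, a]] = [[0.2143, 0.2857],
 [0.2857, 0.7143]].

Step 3 — form the quadratic (x - mu)^T · Sigma^{-1} · (x - mu):
  Sigma^{-1} · (x - mu) = (-0.2857, -0.7143).
  (x - mu)^T · [Sigma^{-1} · (x - mu)] = (0)·(-0.2857) + (-1)·(-0.7143) = 0.7143.

Step 4 — take square root: d = √(0.7143) ≈ 0.8452.

d(x, mu) = √(0.7143) ≈ 0.8452


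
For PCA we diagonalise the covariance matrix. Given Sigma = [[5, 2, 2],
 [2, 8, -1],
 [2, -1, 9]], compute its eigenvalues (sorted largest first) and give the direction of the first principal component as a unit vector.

Step 1 — characteristic polynomial p(λ) = det(λI - Sigma) = λ³ - tr·λ² + c_1·λ - det, where tr = trace, c_1 = sum of the principal 2×2 minors, det = det(Sigma):
  tr = 5 + 8 + 9 = 22,
  c_1 = (5·8 - (2)²) + (5·9 - (2)²) + (8·9 - (-1)²) = 36 + 41 + 71 = 148,
  det = 5·(8·9 - (-1)²) - (2)·((2)·9 - (-1)·(2)) + (2)·((2)·(-1) - 8·(2)) = 5·(71) - (2)·(20) + (2)·(-18) = 279.
  So p(λ) = λ³ - 22λ² + 148λ - 279.
Step 2 — look for an integer root (rational root theorem: any rational root is an integer divisor of 279). Testing λ = 9:
  p(9) = 729 - 1782 + 1332 - 279 = 0  ✓
  Dividing out (λ - 9): p(λ) = (λ - 9)(λ² - 13λ + 31).
Step 3 — remaining eigenvalues from the quadratic λ² - 13λ + 31 = 0:
  Δ = 13² - 4·31 = 169 - 124 = 45,  λ = (13 ± √45)/2 = (13 ± 6.7082)/2 ≈ 9.8541 or 3.1459.
  Sorted: λ_1 = 9.8541,  λ_2 = 9,  λ_3 = 3.1459  (check: sum = 22 = tr ✓).

Step 4 — unit eigenvector for λ_1 ≈ 9.8541: v spans the null space of (Sigma - λ_1 I), whose rows are
  r_1 = (-4.8541, 2, 2),  r_2 = (2, -1.8541, -1),  r_3 = (2, -1, -0.8541).
  v is orthogonal to every row, so take v ∝ r_1 × r_2 = ((2)·(-1) - (2)·(-1.8541), (2)·(2) - (-4.8541)·(-1), (-4.8541)·(-1.8541) - (2)·(2)) ≈ (1.7082, -0.8541, 5).
  Let u = (1.7082, -0.8541, 5).
  ||u|| = √((1.7082)² + (-0.8541)² + (5)²) = √(28.6475) ≈ 5.3523,  v_1 = u/||u|| ≈ (0.3192, -0.1596, 0.9342) (||v_1|| = 1).

λ_1 = 9.8541,  λ_2 = 9,  λ_3 = 3.1459;  v_1 ≈ (0.3192, -0.1596, 0.9342)


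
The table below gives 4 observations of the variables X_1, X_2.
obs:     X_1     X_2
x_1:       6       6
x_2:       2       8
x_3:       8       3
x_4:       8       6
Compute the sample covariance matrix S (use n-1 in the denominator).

Step 1 — column means:
  mean(X_1) = (6 + 2 + 8 + 8) / 4 = 24/4 = 6
  mean(X_2) = (6 + 8 + 3 + 6) / 4 = 23/4 = 5.75

Step 2 — sample covariance S[i,j] = (1/(n-1)) · Σ_k (x_{k,i} - mean_i) · (x_{k,j} - mean_j), with n-1 = 3.
  S[X_1,X_1] = ((0)·(0) + (-4)·(-4) + (2)·(2) + (2)·(2)) / 3 = 24/3 = 8
  S[X_1,X_2] = ((0)·(0.25) + (-4)·(2.25) + (2)·(-2.75) + (2)·(0.25)) / 3 = -14/3 = -4.6667
  S[X_2,X_2] = ((0.25)·(0.25) + (2.25)·(2.25) + (-2.75)·(-2.75) + (0.25)·(0.25)) / 3 = 12.75/3 = 4.25

S is symmetric (S[j,i] = S[i,j]). Assembling:

S = [[8, -4.6667],
 [-4.6667, 4.25]]


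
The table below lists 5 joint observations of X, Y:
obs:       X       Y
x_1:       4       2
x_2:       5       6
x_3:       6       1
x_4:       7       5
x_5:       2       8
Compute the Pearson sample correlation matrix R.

Step 1 — column means:
  mean(X) = (4 + 5 + 6 + 7 + 2) / 5 = 24/5 = 4.8
  mean(Y) = (2 + 6 + 1 + 5 + 8) / 5 = 22/5 = 4.4

Step 2 — sample variances and covariances s[i,j] = (1/(n-1)) · Σ_k (x_{k,i} - mean_i) · (x_{k,j} - mean_j), with n-1 = 4:
  s[X,X] = ((-0.8)·(-0.8) + (0.2)·(0.2) + (1.2)·(1.2) + (2.2)·(2.2) + (-2.8)·(-2.8)) / 4 = 14.8/4 = 3.7
  s[X,Y] = ((-0.8)·(-2.4) + (0.2)·(1.6) + (1.2)·(-3.4) + (2.2)·(0.6) + (-2.8)·(3.6)) / 4 = -10.6/4 = -2.65
  s[Y,Y] = ((-2.4)·(-2.4) + (1.6)·(1.6) + (-3.4)·(-3.4) + (0.6)·(0.6) + (3.6)·(3.6)) / 4 = 33.2/4 = 8.3
  Sample standard deviations s_i = √(s[i,i]):
  s(X) = √(3.7) = 1.9235
  s(Y) = √(8.3) = 2.881

Step 3 — r_{ij} = s_{ij} / (s_i · s_j):
  r[X,X] = 1 (diagonal).
  r[X,Y] = -2.65 / (1.9235 · 2.881) = -2.65 / 5.5417 = -0.4782
  r[Y,Y] = 1 (diagonal).

R is symmetric with unit diagonal. Assembling:

R = [[1, -0.4782],
 [-0.4782, 1]]


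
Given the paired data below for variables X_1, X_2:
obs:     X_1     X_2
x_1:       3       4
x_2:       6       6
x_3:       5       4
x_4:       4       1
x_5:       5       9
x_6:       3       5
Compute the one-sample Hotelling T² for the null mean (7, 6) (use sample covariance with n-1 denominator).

Step 1 — sample mean vector:
  mean(X_1) = (3 + 6 + 5 + 4 + 5 + 3) / 6 = 26/6 = 4.3333
  mean(X_2) = (4 + 6 + 4 + 1 + 9 + 5) / 6 = 29/6 = 4.8333
  x̄ = (4.3333, 4.8333),  deviation x̄ - mu_0 = (4.3333, 4.8333) - (7, 6) = (-2.6667, -1.1667).

Step 2 — sample covariance matrix, S[i,j] = (1/(n-1)) · Σ_k (x_{k,i} - mean_i) · (x_{k,j} - mean_j), divisor n-1 = 5:
  S[X_1,X_1] = ((-1.3333)·(-1.3333) + (1.6667)·(1.6667) + (0.6667)·(0.6667) + (-0.3333)·(-0.3333) + (0.6667)·(0.6667) + (-1.3333)·(-1.3333)) / 5 = 7.3333/5 = 1.4667
  S[X_1,X_2] = ((-1.3333)·(-0.8333) + (1.6667)·(1.1667) + (0.6667)·(-0.8333) + (-0.3333)·(-3.8333) + (0.6667)·(4.1667) + (-1.3333)·(0.1667)) / 5 = 6.3333/5 = 1.2667
  S[X_2,X_2] = ((-0.8333)·(-0.8333) + (1.1667)·(1.1667) + (-0.8333)·(-0.8333) + (-3.8333)·(-3.8333) + (4.1667)·(4.1667) + (0.1667)·(0.1667)) / 5 = 34.8333/5 = 6.9667
  S = [[1.4667, 1.2667],
 [1.2667, 6.9667]].

Step 3 — invert S. det(S) = 1.4667·6.9667 - (1.2667)² = 8.6133.
  S^{-1} = (1/det) · [[d, -b], [-b, a]] = [[0.8088, -0.1471],
 [-0.1471, 0.1703]].

Step 4 — quadratic form (x̄ - mu_0)^T · S^{-1} · (x̄ - mu_0):
  S^{-1} · (x̄ - mu_0) = (-1.9853, 0.1935),
  (x̄ - mu_0)^T · [...] = (-2.6667)·(-1.9853) + (-1.1667)·(0.1935) = 5.0684.

Step 5 — scale by n: T² = 6 · 5.0684 = 30.4102.

T² ≈ 30.4102


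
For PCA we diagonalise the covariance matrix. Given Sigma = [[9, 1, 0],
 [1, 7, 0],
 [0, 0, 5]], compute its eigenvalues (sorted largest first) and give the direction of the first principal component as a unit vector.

Step 1 — characteristic polynomial p(λ) = det(λI - Sigma) = λ³ - tr·λ² + c_1·λ - det, where tr = trace, c_1 = sum of the principal 2×2 minors, det = det(Sigma):
  tr = 9 + 7 + 5 = 21,
  c_1 = (9·7 - (1)²) + (9·5 - (0)²) + (7·5 - (0)²) = 62 + 45 + 35 = 142,
  det = 9·(7·5 - (0)²) - (1)·((1)·5 - (0)·(0)) + (0)·((1)·(0) - 7·(0)) = 9·(35) - (1)·(5) + (0)·(0) = 310.
  So p(λ) = λ³ - 21λ² + 142λ - 310.
Step 2 — look for an integer root (rational root theorem: any rational root is an integer divisor of 310). Testing λ = 5:
  p(5) = 125 - 525 + 710 - 310 = 0  ✓
  Dividing out (λ - 5): p(λ) = (λ - 5)(λ² - 16λ + 62).
Step 3 — remaining eigenvalues from the quadratic λ² - 16λ + 62 = 0:
  Δ = 16² - 4·62 = 256 - 248 = 8,  λ = (16 ± √8)/2 = (16 ± 2.8284)/2 ≈ 9.4142 or 6.5858.
  Sorted: λ_1 = 9.4142,  λ_2 = 6.5858,  λ_3 = 5  (check: sum = 21 = tr ✓).

Step 4 — unit eigenvector for λ_1 ≈ 9.4142: v spans the null space of (Sigma - λ_1 I), whose rows are
  r_1 = (-0.4142, 1, 0),  r_2 = (1, -2.4142, 0),  r_3 = (0, 0, -4.4142).
  v is orthogonal to every row, so take v ∝ r_1 × r_3 = ((1)·(-4.4142) - (0)·(0), (0)·(0) - (-0.4142)·(-4.4142), (-0.4142)·(0) - (1)·(0)) ≈ (-4.4142, -1.8284, 0).
  Rescale (multiply by -1 so the first nonzero entry is positive): u = (4.4142, 1.8284, 0).
  ||u|| = √((4.4142)² + (1.8284)² + (0)²) = √(22.8284) ≈ 4.7779,  v_1 = u/||u|| ≈ (0.9239, 0.3827, 0) (||v_1|| = 1).

λ_1 = 9.4142,  λ_2 = 6.5858,  λ_3 = 5;  v_1 ≈ (0.9239, 0.3827, 0)


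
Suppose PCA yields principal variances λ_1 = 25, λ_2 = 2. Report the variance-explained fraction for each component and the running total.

Step 1 — total variance = trace(Sigma) = Σ λ_i = 25 + 2 = 27.

Step 2 — fraction explained by component i = λ_i / Σ λ:
  PC1: 25/27 = 0.9259
  PC2: 2/27 = 0.0741

Step 3 — cumulative fraction after k components = (λ_1 + ... + λ_k) / Σ λ:
  k = 1: 25/27 = 0.9259
  k = 2: (25 + 2)/27 = 27/27 = 1

Summary (fraction, with percent):

explained: PC1 0.9259 (92.59%), PC2 0.0741 (7.41%);  cumulative: 0.9259, 1


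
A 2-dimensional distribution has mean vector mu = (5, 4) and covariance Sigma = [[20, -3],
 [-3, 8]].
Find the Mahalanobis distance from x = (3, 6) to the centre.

Step 1 — centre the observation: (x - mu) = (-2, 2).

Step 2 — invert Sigma. det(Sigma) = 20·8 - (-3)² = 151.
  Sigma^{-1} = (1/det) · [[d, -b], [-b, a]] = [[0.053, 0.0199],
 [0.0199, 0.1325]].

Step 3 — form the quadratic (x - mu)^T · Sigma^{-1} · (x - mu):
  Sigma^{-1} · (x - mu) = (-0.0662, 0.2252).
  (x - mu)^T · [Sigma^{-1} · (x - mu)] = (-2)·(-0.0662) + (2)·(0.2252) = 0.5828.

Step 4 — take square root: d = √(0.5828) ≈ 0.7634.

d(x, mu) = √(0.5828) ≈ 0.7634


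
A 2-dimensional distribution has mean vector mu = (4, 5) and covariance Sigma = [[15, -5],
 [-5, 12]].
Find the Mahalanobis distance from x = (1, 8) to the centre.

Step 1 — centre the observation: (x - mu) = (-3, 3).

Step 2 — invert Sigma. det(Sigma) = 15·12 - (-5)² = 155.
  Sigma^{-1} = (1/det) · [[d, -b], [-b, a]] = [[0.0774, 0.0323],
 [0.0323, 0.0968]].

Step 3 — form the quadratic (x - mu)^T · Sigma^{-1} · (x - mu):
  Sigma^{-1} · (x - mu) = (-0.1355, 0.1935).
  (x - mu)^T · [Sigma^{-1} · (x - mu)] = (-3)·(-0.1355) + (3)·(0.1935) = 0.9871.

Step 4 — take square root: d = √(0.9871) ≈ 0.9935.

d(x, mu) = √(0.9871) ≈ 0.9935


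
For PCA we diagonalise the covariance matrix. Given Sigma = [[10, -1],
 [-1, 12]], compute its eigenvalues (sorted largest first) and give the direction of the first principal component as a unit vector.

Step 1 — characteristic polynomial of 2×2 Sigma:
  det(Sigma - λI) = λ² - trace · λ + det = 0.
  trace = 10 + 12 = 22, det = 10·12 - (-1)² = 119.
Step 2 — discriminant:
  Δ = trace² - 4·det = 484 - 476 = 8.
Step 3 — eigenvalues:
  λ = (trace ± √Δ)/2 = (22 ± 2.8284)/2,
  λ_1 = 12.4142,  λ_2 = 9.5858.

Step 4 — unit eigenvector for λ_1: solve (Sigma - λ_1 I)v = 0. First row:
  (10 - 12.4142)·v_x + (-1)·v_y = 0, i.e. (-2.4142)·v_x + (-1)·v_y = 0,
  so v ∝ (b, λ_1 - a) = (-1, 2.4142); multiply by -1 so the first entry is positive: u = (1, -2.4142).
  ||u|| = √((1)² + (-2.4142)²) = √(6.8284) ≈ 2.6131,
  v_1 = u/||u|| ≈ (0.3827, -0.9239) (||v_1|| = 1).

λ_1 = 12.4142,  λ_2 = 9.5858;  v_1 ≈ (0.3827, -0.9239)
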